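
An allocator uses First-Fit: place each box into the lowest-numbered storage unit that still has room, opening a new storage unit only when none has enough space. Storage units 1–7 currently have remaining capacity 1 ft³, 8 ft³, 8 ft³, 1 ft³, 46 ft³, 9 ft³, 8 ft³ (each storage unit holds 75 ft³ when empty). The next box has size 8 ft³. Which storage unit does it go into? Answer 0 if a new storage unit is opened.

2

Storage units with room: storage unit 2 (8 ft³), storage unit 3 (8 ft³), storage unit 5 (46 ft³), storage unit 6 (9 ft³), storage unit 7 (8 ft³).
The first with room is storage unit 2.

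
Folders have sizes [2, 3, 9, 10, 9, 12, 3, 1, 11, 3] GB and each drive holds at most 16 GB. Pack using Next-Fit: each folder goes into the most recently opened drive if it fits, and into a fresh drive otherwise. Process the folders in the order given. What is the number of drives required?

5

Put 2 GB in drive 1; 14 GB remain.
Put 3 GB in drive 1; 11 GB remain.
Put 9 GB in drive 1; 2 GB remain.
Put 10 GB in drive 2; 6 GB remain.
Put 9 GB in drive 3; 7 GB remain.
Put 12 GB in drive 4; 4 GB remain.
Put 3 GB in drive 4; 1 GB remain.
Put 1 GB in drive 4; 0 GB remain.
Put 11 GB in drive 5; 5 GB remain.
Put 3 GB in drive 5; 2 GB remain.
Final drives: [2,3,9] [10] [9] [12,3,1] [11,3].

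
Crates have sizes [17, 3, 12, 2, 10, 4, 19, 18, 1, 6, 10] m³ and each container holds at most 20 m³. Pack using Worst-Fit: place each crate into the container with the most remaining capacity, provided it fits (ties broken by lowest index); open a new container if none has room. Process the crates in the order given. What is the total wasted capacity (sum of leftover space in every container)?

17 m³ → container 1 (remaining 3 m³)
3 m³ → container 1 (remaining 0 m³)
12 m³ → container 2 (remaining 8 m³)
2 m³ → container 2 (remaining 6 m³)
10 m³ → container 3 (remaining 10 m³)
4 m³ → container 3 (remaining 6 m³)
19 m³ → container 4 (remaining 1 m³)
18 m³ → container 5 (remaining 2 m³)
1 m³ → container 2 (remaining 5 m³)
6 m³ → container 3 (remaining 0 m³)
10 m³ → container 6 (remaining 10 m³)
6 containers × 20 m³ = 120 m³; used 102 m³; unused 18 m³.

18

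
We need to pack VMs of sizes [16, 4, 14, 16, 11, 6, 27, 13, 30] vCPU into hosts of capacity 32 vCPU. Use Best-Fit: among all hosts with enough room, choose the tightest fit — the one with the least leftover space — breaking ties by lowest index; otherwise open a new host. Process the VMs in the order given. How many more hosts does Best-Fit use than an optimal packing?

0

Best-Fit: [16,4,11] [14,16] [6,13] [27] [30] → 5 hosts.
Total size 137 vCPU; any packing needs at least ⌈137/32⌉ = 5 hosts.
So 5 is already optimal.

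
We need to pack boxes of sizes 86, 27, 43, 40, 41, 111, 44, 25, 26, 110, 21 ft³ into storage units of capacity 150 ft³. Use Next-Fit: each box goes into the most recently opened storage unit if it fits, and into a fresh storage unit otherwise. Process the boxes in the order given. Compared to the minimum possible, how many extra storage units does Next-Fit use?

1

Next-Fit: [86,27] [43,40,41] [111] [44,25,26] [110,21] → 5 storage units.
Total size 574 ft³; any packing needs at least ⌈574/150⌉ = 4 storage units.
An optimal packing achieves that bound: [111,27] [110,40] [86,43,21] [44,41,26,25] → 4 storage units.
Excess: 5 − 4 = 1.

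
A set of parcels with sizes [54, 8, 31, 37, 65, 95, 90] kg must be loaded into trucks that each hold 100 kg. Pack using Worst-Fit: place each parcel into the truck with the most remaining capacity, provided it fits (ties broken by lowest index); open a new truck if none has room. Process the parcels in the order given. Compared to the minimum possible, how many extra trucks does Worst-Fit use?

Worst-Fit: [54,8,31] [37] [65] [95] [90] → 5 trucks.
Total size 380 kg; any packing needs at least ⌈380/100⌉ = 4 trucks.
An optimal packing achieves that bound: [95] [90,8] [65,31] [54,37] → 4 trucks.
Excess: 5 − 4 = 1.

1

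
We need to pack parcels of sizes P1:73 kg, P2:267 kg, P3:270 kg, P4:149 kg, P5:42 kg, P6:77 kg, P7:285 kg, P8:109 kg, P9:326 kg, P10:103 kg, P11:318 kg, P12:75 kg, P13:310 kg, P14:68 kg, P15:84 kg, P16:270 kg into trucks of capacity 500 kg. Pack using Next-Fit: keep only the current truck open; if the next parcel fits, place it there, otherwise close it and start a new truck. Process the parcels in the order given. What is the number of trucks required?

7 trucks

Put P1 (73 kg) in truck 1; 427 kg remain.
Put P2 (267 kg) in truck 1; 160 kg remain.
Put P3 (270 kg) in truck 2; 230 kg remain.
Put P4 (149 kg) in truck 2; 81 kg remain.
Put P5 (42 kg) in truck 2; 39 kg remain.
Put P6 (77 kg) in truck 3; 423 kg remain.
Put P7 (285 kg) in truck 3; 138 kg remain.
Put P8 (109 kg) in truck 3; 29 kg remain.
Put P9 (326 kg) in truck 4; 174 kg remain.
Put P10 (103 kg) in truck 4; 71 kg remain.
Put P11 (318 kg) in truck 5; 182 kg remain.
Put P12 (75 kg) in truck 5; 107 kg remain.
Put P13 (310 kg) in truck 6; 190 kg remain.
Put P14 (68 kg) in truck 6; 122 kg remain.
Put P15 (84 kg) in truck 6; 38 kg remain.
Put P16 (270 kg) in truck 7; 230 kg remain.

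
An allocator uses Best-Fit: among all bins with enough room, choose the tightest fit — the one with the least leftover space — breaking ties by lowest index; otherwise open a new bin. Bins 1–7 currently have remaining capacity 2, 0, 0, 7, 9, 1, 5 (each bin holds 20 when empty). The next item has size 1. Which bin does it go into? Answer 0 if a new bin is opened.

6

Bins with room: bin 1 (2), bin 4 (7), bin 5 (9), bin 6 (1), bin 7 (5).
Tightest fit is bin 6 with 1 free.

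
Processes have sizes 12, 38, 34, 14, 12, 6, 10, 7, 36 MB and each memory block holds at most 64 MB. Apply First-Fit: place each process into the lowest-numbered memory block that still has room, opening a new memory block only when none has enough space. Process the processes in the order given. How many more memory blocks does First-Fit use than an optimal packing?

0

First-Fit: [12,38,14] [34,12,6,10] [7,36] → 3 memory blocks.
Total size 169 MB; any packing needs at least ⌈169/64⌉ = 3 memory blocks.
So 3 is already optimal.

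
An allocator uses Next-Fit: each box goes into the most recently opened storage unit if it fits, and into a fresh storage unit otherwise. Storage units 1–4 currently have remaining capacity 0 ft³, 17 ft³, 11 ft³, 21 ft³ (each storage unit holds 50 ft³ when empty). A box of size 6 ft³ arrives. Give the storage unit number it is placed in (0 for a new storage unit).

Next-Fit only looks at storage unit 4, which has 21 ft³ free.
6 ft³ fits there.

4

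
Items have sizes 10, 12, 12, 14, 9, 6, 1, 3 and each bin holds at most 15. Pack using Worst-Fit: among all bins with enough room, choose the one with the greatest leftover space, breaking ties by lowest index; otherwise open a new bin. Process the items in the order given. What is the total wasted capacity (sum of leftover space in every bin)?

bin 1: place 10, 5 left
bin 2: place 12, 3 left
bin 3: place 12, 3 left
bin 4: place 14, 1 left
bin 5: place 9, 6 left
bin 5: place 6, 0 left
bin 1: place 1, 4 left
bin 1: place 3, 1 left
5 bins × 15 = 75; used 67; unused 8.

8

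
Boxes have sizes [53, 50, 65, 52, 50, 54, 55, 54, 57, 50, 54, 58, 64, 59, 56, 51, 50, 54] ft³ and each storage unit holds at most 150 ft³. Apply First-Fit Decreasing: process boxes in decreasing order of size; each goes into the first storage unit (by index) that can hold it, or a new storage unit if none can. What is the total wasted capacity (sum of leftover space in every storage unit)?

Sorted descending: 65, 64, 59, 58, 57, 56, 55, 54, 54, 54, 54, 53, 52, 51, 50, 50, 50, 50.
storage unit 1: place 65 ft³, 85 ft³ left
storage unit 1: place 64 ft³, 21 ft³ left
storage unit 2: place 59 ft³, 91 ft³ left
storage unit 2: place 58 ft³, 33 ft³ left
storage unit 3: place 57 ft³, 93 ft³ left
storage unit 3: place 56 ft³, 37 ft³ left
storage unit 4: place 55 ft³, 95 ft³ left
storage unit 4: place 54 ft³, 41 ft³ left
storage unit 5: place 54 ft³, 96 ft³ left
storage unit 5: place 54 ft³, 42 ft³ left
storage unit 6: place 54 ft³, 96 ft³ left
storage unit 6: place 53 ft³, 43 ft³ left
storage unit 7: place 52 ft³, 98 ft³ left
storage unit 7: place 51 ft³, 47 ft³ left
storage unit 8: place 50 ft³, 100 ft³ left
storage unit 8: place 50 ft³, 50 ft³ left
storage unit 8: place 50 ft³, 0 ft³ left
storage unit 9: place 50 ft³, 100 ft³ left
9 storage units × 150 ft³ = 1350 ft³; used 986 ft³; unused 364 ft³.

364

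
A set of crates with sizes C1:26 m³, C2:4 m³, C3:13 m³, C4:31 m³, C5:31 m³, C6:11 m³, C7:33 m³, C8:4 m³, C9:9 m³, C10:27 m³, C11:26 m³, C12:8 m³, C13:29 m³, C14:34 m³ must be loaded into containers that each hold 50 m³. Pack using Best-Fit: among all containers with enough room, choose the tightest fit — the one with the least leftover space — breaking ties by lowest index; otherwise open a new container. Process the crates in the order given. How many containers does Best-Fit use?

8

Put C1 (26 m³) in container 1; 24 m³ remain.
Put C2 (4 m³) in container 1; 20 m³ remain.
Put C3 (13 m³) in container 1; 7 m³ remain.
Put C4 (31 m³) in container 2; 19 m³ remain.
Put C5 (31 m³) in container 3; 19 m³ remain.
Put C6 (11 m³) in container 2; 8 m³ remain.
Put C7 (33 m³) in container 4; 17 m³ remain.
Put C8 (4 m³) in container 1; 3 m³ remain.
Put C9 (9 m³) in container 4; 8 m³ remain.
Put C10 (27 m³) in container 5; 23 m³ remain.
Put C11 (26 m³) in container 6; 24 m³ remain.
Put C12 (8 m³) in container 2; 0 m³ remain.
Put C13 (29 m³) in container 7; 21 m³ remain.
Put C14 (34 m³) in container 8; 16 m³ remain.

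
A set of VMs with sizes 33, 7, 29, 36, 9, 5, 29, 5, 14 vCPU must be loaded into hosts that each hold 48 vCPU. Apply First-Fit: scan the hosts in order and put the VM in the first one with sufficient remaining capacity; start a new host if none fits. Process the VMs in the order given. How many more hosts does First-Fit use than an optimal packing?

First-Fit: [33,7,5] [29,9,5] [36] [29,14] → 4 hosts.
Total size 167 vCPU; any packing needs at least ⌈167/48⌉ = 4 hosts.
So 4 is already optimal.

0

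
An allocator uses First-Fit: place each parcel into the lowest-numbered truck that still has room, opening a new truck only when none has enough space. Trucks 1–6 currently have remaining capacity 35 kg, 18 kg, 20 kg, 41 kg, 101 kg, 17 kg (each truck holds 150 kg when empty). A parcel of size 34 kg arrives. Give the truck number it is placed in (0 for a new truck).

Trucks with room: truck 1 (35 kg), truck 4 (41 kg), truck 5 (101 kg).
The first with room is truck 1.

1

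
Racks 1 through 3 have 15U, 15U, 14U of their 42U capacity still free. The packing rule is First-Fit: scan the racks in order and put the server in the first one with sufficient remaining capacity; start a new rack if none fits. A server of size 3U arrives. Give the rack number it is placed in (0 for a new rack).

Racks with room: rack 1 (15U), rack 2 (15U), rack 3 (14U).
The first with room is rack 1.

1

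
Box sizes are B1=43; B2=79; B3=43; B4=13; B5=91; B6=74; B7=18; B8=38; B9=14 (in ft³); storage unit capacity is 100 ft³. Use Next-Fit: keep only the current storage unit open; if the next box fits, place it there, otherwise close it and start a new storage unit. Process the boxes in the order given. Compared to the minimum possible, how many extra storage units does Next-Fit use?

1

Next-Fit: [43] [79] [43,13] [91] [74,18] [38,14] → 6 storage units.
Total size 413 ft³; any packing needs at least ⌈413/100⌉ = 5 storage units.
An optimal packing achieves that bound: [91] [79,18] [74,14] [43,43,13] [38] → 5 storage units.
Excess: 6 − 5 = 1.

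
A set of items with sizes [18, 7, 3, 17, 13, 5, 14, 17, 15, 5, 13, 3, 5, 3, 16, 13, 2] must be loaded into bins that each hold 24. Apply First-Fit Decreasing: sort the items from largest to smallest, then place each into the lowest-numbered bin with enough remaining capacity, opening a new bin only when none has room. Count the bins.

9

Sorted descending: 18, 17, 17, 16, 15, 14, 13, 13, 13, 7, 5, 5, 5, 3, 3, 3, 2.
18 → bin 1 (remaining 6)
17 → bin 2 (remaining 7)
17 → bin 3 (remaining 7)
16 → bin 4 (remaining 8)
15 → bin 5 (remaining 9)
14 → bin 6 (remaining 10)
13 → bin 7 (remaining 11)
13 → bin 8 (remaining 11)
13 → bin 9 (remaining 11)
7 → bin 2 (remaining 0)
5 → bin 1 (remaining 1)
5 → bin 3 (remaining 2)
5 → bin 4 (remaining 3)
3 → bin 4 (remaining 0)
3 → bin 5 (remaining 6)
3 → bin 5 (remaining 3)
2 → bin 3 (remaining 0)
Final bins: [18,5] [17,7] [17,5,2] [16,5,3] [15,3,3] [14] [13] [13] [13].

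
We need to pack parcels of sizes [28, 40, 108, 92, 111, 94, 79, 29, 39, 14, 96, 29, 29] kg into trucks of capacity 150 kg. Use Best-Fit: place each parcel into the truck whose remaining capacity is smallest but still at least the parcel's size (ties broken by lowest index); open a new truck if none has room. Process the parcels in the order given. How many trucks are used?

6

Put 28 kg in truck 1; 122 kg remain.
Put 40 kg in truck 1; 82 kg remain.
Put 108 kg in truck 2; 42 kg remain.
Put 92 kg in truck 3; 58 kg remain.
Put 111 kg in truck 4; 39 kg remain.
Put 94 kg in truck 5; 56 kg remain.
Put 79 kg in truck 1; 3 kg remain.
Put 29 kg in truck 4; 10 kg remain.
Put 39 kg in truck 2; 3 kg remain.
Put 14 kg in truck 5; 42 kg remain.
Put 96 kg in truck 6; 54 kg remain.
Put 29 kg in truck 5; 13 kg remain.
Put 29 kg in truck 6; 25 kg remain.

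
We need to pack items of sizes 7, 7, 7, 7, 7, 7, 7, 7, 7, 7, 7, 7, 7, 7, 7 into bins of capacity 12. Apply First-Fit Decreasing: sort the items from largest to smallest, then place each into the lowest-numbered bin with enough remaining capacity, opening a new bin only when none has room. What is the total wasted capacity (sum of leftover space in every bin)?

Sorted descending: 7, 7, 7, 7, 7, 7, 7, 7, 7, 7, 7, 7, 7, 7, 7.
bin 1: place 7, 5 left
bin 2: place 7, 5 left
bin 3: place 7, 5 left
bin 4: place 7, 5 left
bin 5: place 7, 5 left
bin 6: place 7, 5 left
bin 7: place 7, 5 left
bin 8: place 7, 5 left
bin 9: place 7, 5 left
bin 10: place 7, 5 left
bin 11: place 7, 5 left
bin 12: place 7, 5 left
bin 13: place 7, 5 left
bin 14: place 7, 5 left
bin 15: place 7, 5 left
15 bins × 12 = 180; used 105; unused 75.

75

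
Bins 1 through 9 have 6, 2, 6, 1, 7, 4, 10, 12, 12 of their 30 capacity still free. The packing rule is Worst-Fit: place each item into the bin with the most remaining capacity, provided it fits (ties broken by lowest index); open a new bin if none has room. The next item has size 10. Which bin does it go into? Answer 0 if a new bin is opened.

8

Bins with room: bin 7 (10), bin 8 (12), bin 9 (12).
Most room is bin 8 with 12 free.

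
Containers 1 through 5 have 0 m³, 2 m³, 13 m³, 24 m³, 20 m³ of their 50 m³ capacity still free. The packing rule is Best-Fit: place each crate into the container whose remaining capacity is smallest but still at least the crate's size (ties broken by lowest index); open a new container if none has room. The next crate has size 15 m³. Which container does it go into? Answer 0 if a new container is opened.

Containers with room: container 4 (24 m³), container 5 (20 m³).
Tightest fit is container 5 with 20 m³ free.

5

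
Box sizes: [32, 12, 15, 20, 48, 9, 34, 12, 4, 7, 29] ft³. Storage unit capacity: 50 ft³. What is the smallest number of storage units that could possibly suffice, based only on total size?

Total size = 32 + 12 + 15 + 20 + 48 + 9 + 34 + 12 + 4 + 7 + 29 = 222 ft³.
⌈222 / 50⌉ = 5.

5 storage units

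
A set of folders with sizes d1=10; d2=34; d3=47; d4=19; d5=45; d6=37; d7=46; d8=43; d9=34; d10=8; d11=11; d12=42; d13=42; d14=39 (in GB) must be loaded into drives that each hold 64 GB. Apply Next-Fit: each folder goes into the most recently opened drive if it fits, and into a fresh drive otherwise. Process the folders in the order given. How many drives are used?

Put d1 (10 GB) in drive 1; 54 GB remain.
Put d2 (34 GB) in drive 1; 20 GB remain.
Put d3 (47 GB) in drive 2; 17 GB remain.
Put d4 (19 GB) in drive 3; 45 GB remain.
Put d5 (45 GB) in drive 3; 0 GB remain.
Put d6 (37 GB) in drive 4; 27 GB remain.
Put d7 (46 GB) in drive 5; 18 GB remain.
Put d8 (43 GB) in drive 6; 21 GB remain.
Put d9 (34 GB) in drive 7; 30 GB remain.
Put d10 (8 GB) in drive 7; 22 GB remain.
Put d11 (11 GB) in drive 7; 11 GB remain.
Put d12 (42 GB) in drive 8; 22 GB remain.
Put d13 (42 GB) in drive 9; 22 GB remain.
Put d14 (39 GB) in drive 10; 25 GB remain.

10 drives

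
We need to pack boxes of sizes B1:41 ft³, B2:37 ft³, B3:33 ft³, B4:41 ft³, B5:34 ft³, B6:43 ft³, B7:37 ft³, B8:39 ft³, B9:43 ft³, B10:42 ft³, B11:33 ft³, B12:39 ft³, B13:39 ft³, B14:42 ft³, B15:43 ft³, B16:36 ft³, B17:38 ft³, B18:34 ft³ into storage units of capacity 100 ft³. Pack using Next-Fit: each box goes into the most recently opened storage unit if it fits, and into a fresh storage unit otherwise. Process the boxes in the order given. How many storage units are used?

B1 (41 ft³) → storage unit 1 (remaining 59 ft³)
B2 (37 ft³) → storage unit 1 (remaining 22 ft³)
B3 (33 ft³) → storage unit 2 (remaining 67 ft³)
B4 (41 ft³) → storage unit 2 (remaining 26 ft³)
B5 (34 ft³) → storage unit 3 (remaining 66 ft³)
B6 (43 ft³) → storage unit 3 (remaining 23 ft³)
B7 (37 ft³) → storage unit 4 (remaining 63 ft³)
B8 (39 ft³) → storage unit 4 (remaining 24 ft³)
B9 (43 ft³) → storage unit 5 (remaining 57 ft³)
B10 (42 ft³) → storage unit 5 (remaining 15 ft³)
B11 (33 ft³) → storage unit 6 (remaining 67 ft³)
B12 (39 ft³) → storage unit 6 (remaining 28 ft³)
B13 (39 ft³) → storage unit 7 (remaining 61 ft³)
B14 (42 ft³) → storage unit 7 (remaining 19 ft³)
B15 (43 ft³) → storage unit 8 (remaining 57 ft³)
B16 (36 ft³) → storage unit 8 (remaining 21 ft³)
B17 (38 ft³) → storage unit 9 (remaining 62 ft³)
B18 (34 ft³) → storage unit 9 (remaining 28 ft³)
Final storage units: [41,37] [33,41] [34,43] [37,39] [43,42] [33,39] [39,42] [43,36] [38,34].

9 storage units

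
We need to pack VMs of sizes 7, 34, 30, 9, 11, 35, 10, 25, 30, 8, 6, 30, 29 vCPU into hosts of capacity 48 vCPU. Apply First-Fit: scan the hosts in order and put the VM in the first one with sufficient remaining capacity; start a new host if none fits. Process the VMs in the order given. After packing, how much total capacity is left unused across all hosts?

72

host 1: place 7 vCPU, 41 vCPU left
host 1: place 34 vCPU, 7 vCPU left
host 2: place 30 vCPU, 18 vCPU left
host 2: place 9 vCPU, 9 vCPU left
host 3: place 11 vCPU, 37 vCPU left
host 3: place 35 vCPU, 2 vCPU left
host 4: place 10 vCPU, 38 vCPU left
host 4: place 25 vCPU, 13 vCPU left
host 5: place 30 vCPU, 18 vCPU left
host 2: place 8 vCPU, 1 vCPU left
host 1: place 6 vCPU, 1 vCPU left
host 6: place 30 vCPU, 18 vCPU left
host 7: place 29 vCPU, 19 vCPU left
7 hosts × 48 vCPU = 336 vCPU; used 264 vCPU; unused 72 vCPU.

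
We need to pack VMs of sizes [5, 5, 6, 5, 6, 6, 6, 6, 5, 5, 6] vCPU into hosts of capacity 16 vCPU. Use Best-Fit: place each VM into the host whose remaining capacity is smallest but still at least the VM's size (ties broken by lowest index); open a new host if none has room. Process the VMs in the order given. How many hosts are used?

5

host 1: place 5 vCPU, 11 vCPU left
host 1: place 5 vCPU, 6 vCPU left
host 1: place 6 vCPU, 0 vCPU left
host 2: place 5 vCPU, 11 vCPU left
host 2: place 6 vCPU, 5 vCPU left
host 3: place 6 vCPU, 10 vCPU left
host 3: place 6 vCPU, 4 vCPU left
host 4: place 6 vCPU, 10 vCPU left
host 2: place 5 vCPU, 0 vCPU left
host 4: place 5 vCPU, 5 vCPU left
host 5: place 6 vCPU, 10 vCPU left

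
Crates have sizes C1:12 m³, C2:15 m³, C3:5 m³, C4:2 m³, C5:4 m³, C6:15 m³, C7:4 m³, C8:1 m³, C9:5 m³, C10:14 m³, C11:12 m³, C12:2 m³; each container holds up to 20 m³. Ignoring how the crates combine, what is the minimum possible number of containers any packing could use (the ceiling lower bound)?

5

Total size = 12 + 15 + 5 + 2 + 4 + 15 + 4 + 1 + 5 + 14 + 12 + 2 = 91 m³.
⌈91 / 20⌉ = 5.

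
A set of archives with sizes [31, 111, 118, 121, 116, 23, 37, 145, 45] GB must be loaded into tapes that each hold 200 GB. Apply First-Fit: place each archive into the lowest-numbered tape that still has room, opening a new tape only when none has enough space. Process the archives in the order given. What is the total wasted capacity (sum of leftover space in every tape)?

31 GB → tape 1 (remaining 169 GB)
111 GB → tape 1 (remaining 58 GB)
118 GB → tape 2 (remaining 82 GB)
121 GB → tape 3 (remaining 79 GB)
116 GB → tape 4 (remaining 84 GB)
23 GB → tape 1 (remaining 35 GB)
37 GB → tape 2 (remaining 45 GB)
145 GB → tape 5 (remaining 55 GB)
45 GB → tape 2 (remaining 0 GB)
5 tapes × 200 GB = 1000 GB; used 747 GB; unused 253 GB.

253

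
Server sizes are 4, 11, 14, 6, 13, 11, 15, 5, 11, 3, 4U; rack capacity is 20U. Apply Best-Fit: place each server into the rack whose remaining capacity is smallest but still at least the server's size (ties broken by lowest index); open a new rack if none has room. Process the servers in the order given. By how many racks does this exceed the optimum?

0

Best-Fit: [4,11,5] [14,6] [13,4] [11] [15,3] [11] → 6 racks.
6 servers exceed 10U (half the capacity), and no two of those can share a rack, so at least 6 racks are needed.
So 6 is already optimal.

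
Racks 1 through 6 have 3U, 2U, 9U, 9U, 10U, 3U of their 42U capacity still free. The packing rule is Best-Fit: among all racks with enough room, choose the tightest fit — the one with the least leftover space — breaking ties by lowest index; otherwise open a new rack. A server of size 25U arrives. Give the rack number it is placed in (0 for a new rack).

0

No rack has ≥ 25U free, so a new rack is opened.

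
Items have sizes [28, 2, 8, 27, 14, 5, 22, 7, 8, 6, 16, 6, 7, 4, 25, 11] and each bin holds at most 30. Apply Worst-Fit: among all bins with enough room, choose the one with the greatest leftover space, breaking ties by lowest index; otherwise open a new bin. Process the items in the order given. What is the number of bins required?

7 bins

bin 1: place 28, 2 left
bin 1: place 2, 0 left
bin 2: place 8, 22 left
bin 3: place 27, 3 left
bin 2: place 14, 8 left
bin 2: place 5, 3 left
bin 4: place 22, 8 left
bin 4: place 7, 1 left
bin 5: place 8, 22 left
bin 5: place 6, 16 left
bin 5: place 16, 0 left
bin 6: place 6, 24 left
bin 6: place 7, 17 left
bin 6: place 4, 13 left
bin 7: place 25, 5 left
bin 6: place 11, 2 left
Final bins: [28,2] [8,14,5] [27] [22,7] [8,6,16] [6,7,4,11] [25].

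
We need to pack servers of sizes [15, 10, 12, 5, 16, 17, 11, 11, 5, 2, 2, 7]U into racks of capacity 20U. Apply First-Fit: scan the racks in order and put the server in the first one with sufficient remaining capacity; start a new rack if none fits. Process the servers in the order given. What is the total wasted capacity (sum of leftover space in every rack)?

27

rack 1: place 15U, 5U left
rack 2: place 10U, 10U left
rack 3: place 12U, 8U left
rack 1: place 5U, 0U left
rack 4: place 16U, 4U left
rack 5: place 17U, 3U left
rack 6: place 11U, 9U left
rack 7: place 11U, 9U left
rack 2: place 5U, 5U left
rack 2: place 2U, 3U left
rack 2: place 2U, 1U left
rack 3: place 7U, 1U left
7 racks × 20U = 140U; used 113U; unused 27U.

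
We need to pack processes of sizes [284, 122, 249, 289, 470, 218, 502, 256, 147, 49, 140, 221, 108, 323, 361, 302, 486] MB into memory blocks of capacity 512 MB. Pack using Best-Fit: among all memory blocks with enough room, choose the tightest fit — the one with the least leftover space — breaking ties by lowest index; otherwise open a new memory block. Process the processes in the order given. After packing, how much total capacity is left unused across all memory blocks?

Put 284 MB in memory block 1; 228 MB remain.
Put 122 MB in memory block 1; 106 MB remain.
Put 249 MB in memory block 2; 263 MB remain.
Put 289 MB in memory block 3; 223 MB remain.
Put 470 MB in memory block 4; 42 MB remain.
Put 218 MB in memory block 3; 5 MB remain.
Put 502 MB in memory block 5; 10 MB remain.
Put 256 MB in memory block 2; 7 MB remain.
Put 147 MB in memory block 6; 365 MB remain.
Put 49 MB in memory block 1; 57 MB remain.
Put 140 MB in memory block 6; 225 MB remain.
Put 221 MB in memory block 6; 4 MB remain.
Put 108 MB in memory block 7; 404 MB remain.
Put 323 MB in memory block 7; 81 MB remain.
Put 361 MB in memory block 8; 151 MB remain.
Put 302 MB in memory block 9; 210 MB remain.
Put 486 MB in memory block 10; 26 MB remain.
10 memory blocks × 512 MB = 5120 MB; used 4527 MB; unused 593 MB.

593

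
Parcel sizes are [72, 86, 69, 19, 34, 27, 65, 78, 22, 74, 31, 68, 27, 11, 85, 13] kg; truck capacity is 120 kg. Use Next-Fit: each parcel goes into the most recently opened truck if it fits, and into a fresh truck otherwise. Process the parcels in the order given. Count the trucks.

9

truck 1: place 72 kg, 48 kg left
truck 2: place 86 kg, 34 kg left
truck 3: place 69 kg, 51 kg left
truck 3: place 19 kg, 32 kg left
truck 4: place 34 kg, 86 kg left
truck 4: place 27 kg, 59 kg left
truck 5: place 65 kg, 55 kg left
truck 6: place 78 kg, 42 kg left
truck 6: place 22 kg, 20 kg left
truck 7: place 74 kg, 46 kg left
truck 7: place 31 kg, 15 kg left
truck 8: place 68 kg, 52 kg left
truck 8: place 27 kg, 25 kg left
truck 8: place 11 kg, 14 kg left
truck 9: place 85 kg, 35 kg left
truck 9: place 13 kg, 22 kg left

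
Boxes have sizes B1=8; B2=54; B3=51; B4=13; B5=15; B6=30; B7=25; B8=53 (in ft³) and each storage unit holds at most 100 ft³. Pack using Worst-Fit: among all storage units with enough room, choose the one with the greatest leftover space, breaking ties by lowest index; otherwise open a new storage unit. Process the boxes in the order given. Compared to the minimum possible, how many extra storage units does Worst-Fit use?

0

Worst-Fit: [8,54,15] [51,13,30] [25,53] → 3 storage units.
Total size 249 ft³; any packing needs at least ⌈249/100⌉ = 3 storage units.
So 3 is already optimal.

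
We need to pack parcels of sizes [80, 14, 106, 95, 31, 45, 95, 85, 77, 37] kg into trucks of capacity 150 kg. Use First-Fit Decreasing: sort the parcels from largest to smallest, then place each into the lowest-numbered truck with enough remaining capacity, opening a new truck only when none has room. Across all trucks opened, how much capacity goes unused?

235

Sorted descending: 106, 95, 95, 85, 80, 77, 45, 37, 31, 14.
Put 106 kg in truck 1; 44 kg remain.
Put 95 kg in truck 2; 55 kg remain.
Put 95 kg in truck 3; 55 kg remain.
Put 85 kg in truck 4; 65 kg remain.
Put 80 kg in truck 5; 70 kg remain.
Put 77 kg in truck 6; 73 kg remain.
Put 45 kg in truck 2; 10 kg remain.
Put 37 kg in truck 1; 7 kg remain.
Put 31 kg in truck 3; 24 kg remain.
Put 14 kg in truck 3; 10 kg remain.
6 trucks × 150 kg = 900 kg; used 665 kg; unused 235 kg.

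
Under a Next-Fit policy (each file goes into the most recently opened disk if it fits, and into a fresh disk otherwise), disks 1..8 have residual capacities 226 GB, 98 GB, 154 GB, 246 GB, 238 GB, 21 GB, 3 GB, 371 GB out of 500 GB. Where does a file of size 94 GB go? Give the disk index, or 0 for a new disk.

Next-Fit only looks at disk 8, which has 371 GB free.
94 GB fits there.

8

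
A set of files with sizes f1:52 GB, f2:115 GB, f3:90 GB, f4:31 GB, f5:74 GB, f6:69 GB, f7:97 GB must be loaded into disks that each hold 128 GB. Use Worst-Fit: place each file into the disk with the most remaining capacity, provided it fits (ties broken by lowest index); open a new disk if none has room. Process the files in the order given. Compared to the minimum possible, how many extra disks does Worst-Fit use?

1

Worst-Fit: [52,31] [115] [90] [74] [69] [97] → 6 disks.
Total size 528 GB; any packing needs at least ⌈528/128⌉ = 5 disks.
An optimal packing achieves that bound: [115] [97,31] [90] [74,52] [69] → 5 disks.
Excess: 6 − 5 = 1.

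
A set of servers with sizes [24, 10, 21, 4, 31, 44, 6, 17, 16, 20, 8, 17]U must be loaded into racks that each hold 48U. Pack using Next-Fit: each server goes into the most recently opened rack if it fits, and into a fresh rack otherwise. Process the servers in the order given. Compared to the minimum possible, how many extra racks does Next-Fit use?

Next-Fit: [24,10] [21,4] [31] [44] [6,17,16] [20,8,17] → 6 racks.
Total size 218U; any packing needs at least ⌈218/48⌉ = 5 racks.
An optimal packing achieves that bound: [44,4] [31,17] [24,21] [20,17,10] [16,8,6] → 5 racks.
Excess: 6 − 5 = 1.

1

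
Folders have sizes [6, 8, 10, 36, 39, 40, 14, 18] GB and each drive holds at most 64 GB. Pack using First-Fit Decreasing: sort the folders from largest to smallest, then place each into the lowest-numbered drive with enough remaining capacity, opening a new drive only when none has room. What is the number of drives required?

3 drives

Sorted descending: 40, 39, 36, 18, 14, 10, 8, 6.
drive 1: place 40 GB, 24 GB left
drive 2: place 39 GB, 25 GB left
drive 3: place 36 GB, 28 GB left
drive 1: place 18 GB, 6 GB left
drive 2: place 14 GB, 11 GB left
drive 2: place 10 GB, 1 GB left
drive 3: place 8 GB, 20 GB left
drive 1: place 6 GB, 0 GB left
Final drives: [40,18,6] [39,14,10] [36,8].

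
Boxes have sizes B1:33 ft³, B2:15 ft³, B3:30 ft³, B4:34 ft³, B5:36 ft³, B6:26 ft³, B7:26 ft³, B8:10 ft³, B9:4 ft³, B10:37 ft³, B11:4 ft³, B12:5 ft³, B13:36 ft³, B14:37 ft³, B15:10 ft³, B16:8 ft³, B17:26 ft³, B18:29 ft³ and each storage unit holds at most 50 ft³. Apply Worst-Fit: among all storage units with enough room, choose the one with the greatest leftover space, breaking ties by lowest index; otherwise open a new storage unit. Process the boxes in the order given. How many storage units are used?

11

Put B1 (33 ft³) in storage unit 1; 17 ft³ remain.
Put B2 (15 ft³) in storage unit 1; 2 ft³ remain.
Put B3 (30 ft³) in storage unit 2; 20 ft³ remain.
Put B4 (34 ft³) in storage unit 3; 16 ft³ remain.
Put B5 (36 ft³) in storage unit 4; 14 ft³ remain.
Put B6 (26 ft³) in storage unit 5; 24 ft³ remain.
Put B7 (26 ft³) in storage unit 6; 24 ft³ remain.
Put B8 (10 ft³) in storage unit 5; 14 ft³ remain.
Put B9 (4 ft³) in storage unit 6; 20 ft³ remain.
Put B10 (37 ft³) in storage unit 7; 13 ft³ remain.
Put B11 (4 ft³) in storage unit 2; 16 ft³ remain.
Put B12 (5 ft³) in storage unit 6; 15 ft³ remain.
Put B13 (36 ft³) in storage unit 8; 14 ft³ remain.
Put B14 (37 ft³) in storage unit 9; 13 ft³ remain.
Put B15 (10 ft³) in storage unit 2; 6 ft³ remain.
Put B16 (8 ft³) in storage unit 3; 8 ft³ remain.
Put B17 (26 ft³) in storage unit 10; 24 ft³ remain.
Put B18 (29 ft³) in storage unit 11; 21 ft³ remain.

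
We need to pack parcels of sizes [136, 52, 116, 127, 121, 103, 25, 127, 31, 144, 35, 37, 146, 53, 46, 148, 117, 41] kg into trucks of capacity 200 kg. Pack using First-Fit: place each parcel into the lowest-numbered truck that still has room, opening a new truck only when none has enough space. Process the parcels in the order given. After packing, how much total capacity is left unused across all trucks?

395

Put 136 kg in truck 1; 64 kg remain.
Put 52 kg in truck 1; 12 kg remain.
Put 116 kg in truck 2; 84 kg remain.
Put 127 kg in truck 3; 73 kg remain.
Put 121 kg in truck 4; 79 kg remain.
Put 103 kg in truck 5; 97 kg remain.
Put 25 kg in truck 2; 59 kg remain.
Put 127 kg in truck 6; 73 kg remain.
Put 31 kg in truck 2; 28 kg remain.
Put 144 kg in truck 7; 56 kg remain.
Put 35 kg in truck 3; 38 kg remain.
Put 37 kg in truck 3; 1 kg remain.
Put 146 kg in truck 8; 54 kg remain.
Put 53 kg in truck 4; 26 kg remain.
Put 46 kg in truck 5; 51 kg remain.
Put 148 kg in truck 9; 52 kg remain.
Put 117 kg in truck 10; 83 kg remain.
Put 41 kg in truck 5; 10 kg remain.
10 trucks × 200 kg = 2000 kg; used 1605 kg; unused 395 kg.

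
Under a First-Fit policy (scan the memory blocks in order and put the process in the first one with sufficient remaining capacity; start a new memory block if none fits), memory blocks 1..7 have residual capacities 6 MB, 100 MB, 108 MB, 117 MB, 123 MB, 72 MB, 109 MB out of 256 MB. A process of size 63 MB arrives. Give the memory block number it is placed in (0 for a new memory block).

2

Memory blocks with room: memory block 2 (100 MB), memory block 3 (108 MB), memory block 4 (117 MB), memory block 5 (123 MB), memory block 6 (72 MB), memory block 7 (109 MB).
The first with room is memory block 2.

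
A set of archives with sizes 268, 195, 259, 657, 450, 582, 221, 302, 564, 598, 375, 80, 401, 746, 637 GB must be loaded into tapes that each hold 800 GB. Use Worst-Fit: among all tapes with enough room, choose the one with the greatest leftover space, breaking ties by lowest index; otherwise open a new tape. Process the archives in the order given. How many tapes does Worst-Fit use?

10 tapes

268 GB → tape 1 (remaining 532 GB)
195 GB → tape 1 (remaining 337 GB)
259 GB → tape 1 (remaining 78 GB)
657 GB → tape 2 (remaining 143 GB)
450 GB → tape 3 (remaining 350 GB)
582 GB → tape 4 (remaining 218 GB)
221 GB → tape 3 (remaining 129 GB)
302 GB → tape 5 (remaining 498 GB)
564 GB → tape 6 (remaining 236 GB)
598 GB → tape 7 (remaining 202 GB)
375 GB → tape 5 (remaining 123 GB)
80 GB → tape 6 (remaining 156 GB)
401 GB → tape 8 (remaining 399 GB)
746 GB → tape 9 (remaining 54 GB)
637 GB → tape 10 (remaining 163 GB)
Final tapes: [268,195,259] [657] [450,221] [582] [302,375] [564,80] [598] [401] [746] [637].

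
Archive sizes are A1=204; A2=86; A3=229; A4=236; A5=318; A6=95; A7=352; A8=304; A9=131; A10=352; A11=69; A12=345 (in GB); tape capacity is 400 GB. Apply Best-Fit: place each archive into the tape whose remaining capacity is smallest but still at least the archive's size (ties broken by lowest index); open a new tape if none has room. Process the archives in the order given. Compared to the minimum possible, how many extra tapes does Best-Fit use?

Best-Fit: [204,86,95] [229] [236,131] [318,69] [352] [304] [352] [345] → 8 tapes.
8 archives exceed 200 GB (half the capacity), and no two of those can share a tape, so at least 8 tapes are needed.
So 8 is already optimal.

0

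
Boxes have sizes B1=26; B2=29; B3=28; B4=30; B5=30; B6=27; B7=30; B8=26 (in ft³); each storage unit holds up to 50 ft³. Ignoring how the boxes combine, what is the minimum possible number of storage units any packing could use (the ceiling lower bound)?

5

Total size = 26 + 29 + 28 + 30 + 30 + 27 + 30 + 26 = 226 ft³.
⌈226 / 50⌉ = 5.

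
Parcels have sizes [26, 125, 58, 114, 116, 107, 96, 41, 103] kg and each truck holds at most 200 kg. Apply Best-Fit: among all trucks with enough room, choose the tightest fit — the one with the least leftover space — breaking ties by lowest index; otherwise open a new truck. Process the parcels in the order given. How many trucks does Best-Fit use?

Put 26 kg in truck 1; 174 kg remain.
Put 125 kg in truck 1; 49 kg remain.
Put 58 kg in truck 2; 142 kg remain.
Put 114 kg in truck 2; 28 kg remain.
Put 116 kg in truck 3; 84 kg remain.
Put 107 kg in truck 4; 93 kg remain.
Put 96 kg in truck 5; 104 kg remain.
Put 41 kg in truck 1; 8 kg remain.
Put 103 kg in truck 5; 1 kg remain.

5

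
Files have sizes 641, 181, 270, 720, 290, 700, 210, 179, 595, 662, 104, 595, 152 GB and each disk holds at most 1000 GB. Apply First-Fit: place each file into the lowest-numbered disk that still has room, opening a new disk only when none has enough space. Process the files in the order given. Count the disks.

641 GB → disk 1 (remaining 359 GB)
181 GB → disk 1 (remaining 178 GB)
270 GB → disk 2 (remaining 730 GB)
720 GB → disk 2 (remaining 10 GB)
290 GB → disk 3 (remaining 710 GB)
700 GB → disk 3 (remaining 10 GB)
210 GB → disk 4 (remaining 790 GB)
179 GB → disk 4 (remaining 611 GB)
595 GB → disk 4 (remaining 16 GB)
662 GB → disk 5 (remaining 338 GB)
104 GB → disk 1 (remaining 74 GB)
595 GB → disk 6 (remaining 405 GB)
152 GB → disk 5 (remaining 186 GB)
Final disks: [641,181,104] [270,720] [290,700] [210,179,595] [662,152] [595].

6 disks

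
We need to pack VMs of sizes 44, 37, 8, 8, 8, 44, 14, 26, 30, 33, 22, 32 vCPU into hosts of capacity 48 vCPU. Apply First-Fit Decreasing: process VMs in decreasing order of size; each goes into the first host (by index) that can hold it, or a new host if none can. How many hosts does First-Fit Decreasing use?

Sorted descending: 44, 44, 37, 33, 32, 30, 26, 22, 14, 8, 8, 8.
host 1: place 44 vCPU, 4 vCPU left
host 2: place 44 vCPU, 4 vCPU left
host 3: place 37 vCPU, 11 vCPU left
host 4: place 33 vCPU, 15 vCPU left
host 5: place 32 vCPU, 16 vCPU left
host 6: place 30 vCPU, 18 vCPU left
host 7: place 26 vCPU, 22 vCPU left
host 7: place 22 vCPU, 0 vCPU left
host 4: place 14 vCPU, 1 vCPU left
host 3: place 8 vCPU, 3 vCPU left
host 5: place 8 vCPU, 8 vCPU left
host 5: place 8 vCPU, 0 vCPU left

7 hosts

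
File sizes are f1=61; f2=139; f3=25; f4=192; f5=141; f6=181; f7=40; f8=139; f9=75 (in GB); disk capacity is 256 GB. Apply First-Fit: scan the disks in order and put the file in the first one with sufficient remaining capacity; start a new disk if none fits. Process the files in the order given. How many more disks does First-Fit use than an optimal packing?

First-Fit: [61,139,25] [192,40] [141,75] [181] [139] → 5 disks.
5 files exceed 128 GB (half the capacity), and no two of those can share a disk, so at least 5 disks are needed.
So 5 is already optimal.

0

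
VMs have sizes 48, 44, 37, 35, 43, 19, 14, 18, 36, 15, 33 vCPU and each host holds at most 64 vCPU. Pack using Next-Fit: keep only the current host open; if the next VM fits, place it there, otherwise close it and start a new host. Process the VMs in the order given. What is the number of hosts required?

8 hosts

48 vCPU → host 1 (remaining 16 vCPU)
44 vCPU → host 2 (remaining 20 vCPU)
37 vCPU → host 3 (remaining 27 vCPU)
35 vCPU → host 4 (remaining 29 vCPU)
43 vCPU → host 5 (remaining 21 vCPU)
19 vCPU → host 5 (remaining 2 vCPU)
14 vCPU → host 6 (remaining 50 vCPU)
18 vCPU → host 6 (remaining 32 vCPU)
36 vCPU → host 7 (remaining 28 vCPU)
15 vCPU → host 7 (remaining 13 vCPU)
33 vCPU → host 8 (remaining 31 vCPU)
Final hosts: [48] [44] [37] [35] [43,19] [14,18] [36,15] [33].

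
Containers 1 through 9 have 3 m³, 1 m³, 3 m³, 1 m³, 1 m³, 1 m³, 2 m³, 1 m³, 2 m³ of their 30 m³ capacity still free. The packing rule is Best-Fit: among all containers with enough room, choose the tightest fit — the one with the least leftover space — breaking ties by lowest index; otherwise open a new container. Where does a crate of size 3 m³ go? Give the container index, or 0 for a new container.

1

Containers with room: container 1 (3 m³), container 3 (3 m³).
Tightest fit is container 1 with 3 m³ free.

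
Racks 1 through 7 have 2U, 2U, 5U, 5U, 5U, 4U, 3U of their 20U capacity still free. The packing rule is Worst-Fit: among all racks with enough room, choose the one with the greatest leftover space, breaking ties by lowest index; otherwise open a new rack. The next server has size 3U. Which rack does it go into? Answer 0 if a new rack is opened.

3

Racks with room: rack 3 (5U), rack 4 (5U), rack 5 (5U), rack 6 (4U), rack 7 (3U).
Most room is rack 3 with 5U free.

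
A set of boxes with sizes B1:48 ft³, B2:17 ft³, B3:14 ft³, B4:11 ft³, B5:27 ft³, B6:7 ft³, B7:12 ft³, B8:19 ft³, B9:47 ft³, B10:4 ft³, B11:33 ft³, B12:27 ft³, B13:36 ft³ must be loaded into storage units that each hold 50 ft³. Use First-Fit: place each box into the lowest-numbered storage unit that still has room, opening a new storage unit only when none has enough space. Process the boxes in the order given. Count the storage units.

storage unit 1: place B1 (48 ft³), 2 ft³ left
storage unit 2: place B2 (17 ft³), 33 ft³ left
storage unit 2: place B3 (14 ft³), 19 ft³ left
storage unit 2: place B4 (11 ft³), 8 ft³ left
storage unit 3: place B5 (27 ft³), 23 ft³ left
storage unit 2: place B6 (7 ft³), 1 ft³ left
storage unit 3: place B7 (12 ft³), 11 ft³ left
storage unit 4: place B8 (19 ft³), 31 ft³ left
storage unit 5: place B9 (47 ft³), 3 ft³ left
storage unit 3: place B10 (4 ft³), 7 ft³ left
storage unit 6: place B11 (33 ft³), 17 ft³ left
storage unit 4: place B12 (27 ft³), 4 ft³ left
storage unit 7: place B13 (36 ft³), 14 ft³ left
Final storage units: [48] [17,14,11,7] [27,12,4] [19,27] [47] [33] [36].

7 storage units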